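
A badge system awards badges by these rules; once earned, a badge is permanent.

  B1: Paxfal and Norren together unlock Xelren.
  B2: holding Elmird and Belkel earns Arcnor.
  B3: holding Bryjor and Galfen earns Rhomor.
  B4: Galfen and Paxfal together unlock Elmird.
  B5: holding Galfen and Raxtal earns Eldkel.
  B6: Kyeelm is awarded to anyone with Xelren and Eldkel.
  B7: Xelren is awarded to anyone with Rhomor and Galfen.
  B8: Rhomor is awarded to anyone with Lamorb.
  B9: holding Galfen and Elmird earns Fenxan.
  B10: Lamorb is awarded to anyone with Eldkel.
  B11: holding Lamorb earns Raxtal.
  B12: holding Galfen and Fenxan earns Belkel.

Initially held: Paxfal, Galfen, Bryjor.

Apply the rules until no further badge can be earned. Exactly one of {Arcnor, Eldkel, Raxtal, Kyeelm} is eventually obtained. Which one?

With Galfen and Paxfal, Elmird is earned (B4).
With Galfen and Elmird, Fenxan is earned (B9).
With Galfen and Fenxan, Belkel is earned (B12).
With Elmird and Belkel, Arcnor is earned (B2).
Raxtal would need Lamorb (B11), but Lamorb is never earned. Kyeelm would need Xelren and Eldkel (B6), but Eldkel is never earned. Eldkel would need Galfen and Raxtal (B5), but Raxtal is never earned.

Arcnor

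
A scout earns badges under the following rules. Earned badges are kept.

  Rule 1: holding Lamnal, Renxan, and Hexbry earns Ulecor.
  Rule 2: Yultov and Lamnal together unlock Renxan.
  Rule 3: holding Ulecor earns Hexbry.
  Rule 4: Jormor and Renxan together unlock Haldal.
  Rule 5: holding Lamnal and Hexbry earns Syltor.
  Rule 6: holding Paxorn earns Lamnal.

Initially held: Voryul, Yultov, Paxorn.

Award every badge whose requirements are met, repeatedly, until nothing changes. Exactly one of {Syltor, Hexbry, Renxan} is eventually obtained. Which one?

With Paxorn, Lamnal is earned (Rule 6).
With Yultov and Lamnal, Renxan is earned (Rule 2).
Syltor would need Lamnal and Hexbry (Rule 5), but Hexbry is never earned. Hexbry would need Ulecor (Rule 3), but Ulecor is never earned.

Renxan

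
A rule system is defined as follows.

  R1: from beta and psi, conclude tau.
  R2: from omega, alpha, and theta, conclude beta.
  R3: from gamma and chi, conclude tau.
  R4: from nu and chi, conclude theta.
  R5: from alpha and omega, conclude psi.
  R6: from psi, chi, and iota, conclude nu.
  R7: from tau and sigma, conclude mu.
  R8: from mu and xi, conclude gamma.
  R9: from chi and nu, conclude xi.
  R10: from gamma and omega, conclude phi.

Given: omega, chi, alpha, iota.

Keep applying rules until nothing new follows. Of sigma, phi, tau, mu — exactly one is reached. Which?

tau

From alpha and omega, R5 gives psi.
From psi, chi, and iota, R6 gives nu.
nu and chi hold, so theta follows (R4).
From omega, alpha, and theta, R2 gives beta.
beta and psi hold, so tau follows (R1).
No rule produces sigma, and it is not given. mu would need tau and sigma (R7), but sigma is never established. phi would need gamma and omega (R10), but gamma is never established.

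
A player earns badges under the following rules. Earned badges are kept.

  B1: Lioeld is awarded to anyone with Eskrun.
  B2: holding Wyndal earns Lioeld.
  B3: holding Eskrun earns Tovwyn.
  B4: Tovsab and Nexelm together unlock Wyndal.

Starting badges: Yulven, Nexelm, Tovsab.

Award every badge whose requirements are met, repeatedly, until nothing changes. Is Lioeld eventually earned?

With Tovsab and Nexelm, Wyndal is earned (B4).
With Wyndal, Lioeld is earned (B2).

Yes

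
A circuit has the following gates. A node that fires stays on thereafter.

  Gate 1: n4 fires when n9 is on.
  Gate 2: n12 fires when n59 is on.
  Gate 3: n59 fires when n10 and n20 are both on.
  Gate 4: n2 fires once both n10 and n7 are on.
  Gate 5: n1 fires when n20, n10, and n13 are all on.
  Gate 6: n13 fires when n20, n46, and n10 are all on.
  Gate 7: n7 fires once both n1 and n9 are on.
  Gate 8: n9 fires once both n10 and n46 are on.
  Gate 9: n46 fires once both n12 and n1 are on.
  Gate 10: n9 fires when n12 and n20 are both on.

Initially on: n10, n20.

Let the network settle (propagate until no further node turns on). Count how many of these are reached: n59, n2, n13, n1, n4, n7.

2

Gate 3: n10 and n20 on → n59 on.
n59 is on, so n12 fires (Gate 2).
Gate 10: n12 and n20 on → n9 on.
Gate 1: n9 on → n4 on.
n59: reached.
n2 would need n10 and n7 (Gate 4), but n7 never turns on.
n13 would need n20, n46, and n10 (Gate 6), but n46 never turns on.
n1 would need n20, n10, and n13 (Gate 5), but n13 never turns on.
n4: reached.
n7 would need n1 and n9 (Gate 7), but n1 never turns on.
Reached: n59 and n4 — 2 of the 6.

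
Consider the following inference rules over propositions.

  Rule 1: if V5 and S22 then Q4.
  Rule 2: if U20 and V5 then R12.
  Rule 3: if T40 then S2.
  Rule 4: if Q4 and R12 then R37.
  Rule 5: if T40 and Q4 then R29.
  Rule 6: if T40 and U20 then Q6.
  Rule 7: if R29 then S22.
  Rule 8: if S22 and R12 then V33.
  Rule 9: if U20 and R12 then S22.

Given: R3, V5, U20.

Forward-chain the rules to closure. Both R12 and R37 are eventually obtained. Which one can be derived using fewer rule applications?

R12: U20 and V5 hold, so R12 follows (Rule 2). [1 rule application]
R37: U20 and V5 hold, so R12 follows (Rule 2). U20 and R12 hold, so S22 follows (Rule 9). V5 and S22 hold, so Q4 follows (Rule 1). From Q4 and R12, Rule 4 gives R37. [4 rule applications]
R12 needs fewer.

R12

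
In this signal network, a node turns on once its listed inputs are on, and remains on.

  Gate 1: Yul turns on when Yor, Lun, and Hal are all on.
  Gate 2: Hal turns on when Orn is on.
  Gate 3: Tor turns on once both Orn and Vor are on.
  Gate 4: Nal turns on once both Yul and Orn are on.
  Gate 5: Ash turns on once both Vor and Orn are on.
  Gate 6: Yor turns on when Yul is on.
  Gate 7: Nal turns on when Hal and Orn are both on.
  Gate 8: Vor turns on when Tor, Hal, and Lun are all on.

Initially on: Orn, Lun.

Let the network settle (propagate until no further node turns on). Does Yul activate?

Yul would need Yor, Lun, and Hal (Gate 1), but Yor never turns on.

No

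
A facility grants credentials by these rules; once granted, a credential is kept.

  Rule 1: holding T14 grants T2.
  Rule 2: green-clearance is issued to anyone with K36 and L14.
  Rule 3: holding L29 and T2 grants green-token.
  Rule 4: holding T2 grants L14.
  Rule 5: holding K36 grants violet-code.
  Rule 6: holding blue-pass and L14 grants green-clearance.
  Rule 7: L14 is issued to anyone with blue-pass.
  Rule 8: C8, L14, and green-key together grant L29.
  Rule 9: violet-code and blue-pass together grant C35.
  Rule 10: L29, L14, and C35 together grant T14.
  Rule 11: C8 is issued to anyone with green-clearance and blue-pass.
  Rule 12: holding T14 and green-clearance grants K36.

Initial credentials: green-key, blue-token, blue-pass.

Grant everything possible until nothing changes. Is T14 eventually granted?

No

T14 would need L29, L14, and C35 (Rule 10), but C35 is never granted.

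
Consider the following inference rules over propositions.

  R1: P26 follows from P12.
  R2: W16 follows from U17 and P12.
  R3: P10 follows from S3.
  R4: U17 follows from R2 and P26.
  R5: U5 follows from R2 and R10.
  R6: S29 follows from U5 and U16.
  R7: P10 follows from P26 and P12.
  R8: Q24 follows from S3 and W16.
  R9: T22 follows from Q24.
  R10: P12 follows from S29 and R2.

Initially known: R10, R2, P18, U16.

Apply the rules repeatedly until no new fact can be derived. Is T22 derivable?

T22 would need Q24 (R9), but Q24 is never established.

No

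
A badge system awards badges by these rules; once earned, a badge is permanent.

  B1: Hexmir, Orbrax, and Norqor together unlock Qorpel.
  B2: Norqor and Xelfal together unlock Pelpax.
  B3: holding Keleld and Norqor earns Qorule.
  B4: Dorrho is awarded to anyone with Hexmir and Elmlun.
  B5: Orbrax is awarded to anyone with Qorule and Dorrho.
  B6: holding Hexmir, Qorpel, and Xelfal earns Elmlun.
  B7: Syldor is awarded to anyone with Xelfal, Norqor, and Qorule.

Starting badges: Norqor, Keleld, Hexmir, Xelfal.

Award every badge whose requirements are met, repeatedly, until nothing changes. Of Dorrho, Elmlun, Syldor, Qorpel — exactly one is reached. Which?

Syldor

With Keleld and Norqor, Qorule is earned (B3).
With Xelfal, Norqor, and Qorule, Syldor is earned (B7).
Elmlun would need Hexmir, Qorpel, and Xelfal (B6), but Qorpel is never earned. Qorpel would need Hexmir, Orbrax, and Norqor (B1), but Orbrax is never earned. Dorrho would need Hexmir and Elmlun (B4), but Elmlun is never earned.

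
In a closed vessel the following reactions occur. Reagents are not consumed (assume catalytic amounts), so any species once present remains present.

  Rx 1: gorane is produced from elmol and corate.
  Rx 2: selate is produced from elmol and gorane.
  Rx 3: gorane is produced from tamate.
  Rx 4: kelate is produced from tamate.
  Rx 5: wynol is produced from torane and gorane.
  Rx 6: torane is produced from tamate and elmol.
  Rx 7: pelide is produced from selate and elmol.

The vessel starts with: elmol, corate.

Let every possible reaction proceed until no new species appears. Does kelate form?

kelate would need tamate (Rx 4), but tamate never forms.

No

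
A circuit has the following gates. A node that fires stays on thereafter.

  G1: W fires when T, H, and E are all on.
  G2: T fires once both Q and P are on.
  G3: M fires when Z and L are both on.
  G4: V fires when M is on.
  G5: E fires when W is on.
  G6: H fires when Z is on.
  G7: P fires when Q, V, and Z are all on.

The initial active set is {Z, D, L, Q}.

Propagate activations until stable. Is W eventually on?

No

W would need T, H, and E (G1), but E never turns on.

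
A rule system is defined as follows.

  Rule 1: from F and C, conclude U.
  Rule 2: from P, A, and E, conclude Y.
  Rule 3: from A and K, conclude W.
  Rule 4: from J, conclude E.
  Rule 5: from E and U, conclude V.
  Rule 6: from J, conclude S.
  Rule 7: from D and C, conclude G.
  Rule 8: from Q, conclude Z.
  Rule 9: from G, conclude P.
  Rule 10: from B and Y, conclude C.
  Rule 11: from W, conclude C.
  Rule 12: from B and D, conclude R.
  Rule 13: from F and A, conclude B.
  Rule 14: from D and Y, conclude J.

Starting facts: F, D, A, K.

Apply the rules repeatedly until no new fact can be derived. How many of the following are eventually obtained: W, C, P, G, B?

5

From A and K, Rule 3 gives W.
From F and A, Rule 13 gives B.
From W, Rule 11 gives C.
From D and C, Rule 7 gives G.
G holds, so P follows (Rule 9).
W: reached.
C: reached.
P: reached.
G: reached.
B: reached.
All 5 are reached.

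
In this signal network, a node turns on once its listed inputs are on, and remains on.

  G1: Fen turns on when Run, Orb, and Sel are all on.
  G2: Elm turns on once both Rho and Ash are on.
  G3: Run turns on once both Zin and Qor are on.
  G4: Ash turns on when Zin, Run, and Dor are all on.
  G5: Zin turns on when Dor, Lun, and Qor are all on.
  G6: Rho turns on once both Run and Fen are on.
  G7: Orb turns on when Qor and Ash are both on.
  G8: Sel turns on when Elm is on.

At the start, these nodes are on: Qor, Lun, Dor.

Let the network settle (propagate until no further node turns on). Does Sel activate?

No

Sel would need Elm (G8), but Elm never turns on.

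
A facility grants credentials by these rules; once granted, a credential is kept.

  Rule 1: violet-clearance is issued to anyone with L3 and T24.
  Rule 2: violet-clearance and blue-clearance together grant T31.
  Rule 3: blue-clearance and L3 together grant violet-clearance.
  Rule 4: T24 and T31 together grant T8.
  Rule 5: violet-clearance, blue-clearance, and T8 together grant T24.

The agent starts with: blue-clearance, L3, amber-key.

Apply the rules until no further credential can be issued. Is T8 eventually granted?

T8 would need T24 and T31 (Rule 4), but T24 is never granted.

No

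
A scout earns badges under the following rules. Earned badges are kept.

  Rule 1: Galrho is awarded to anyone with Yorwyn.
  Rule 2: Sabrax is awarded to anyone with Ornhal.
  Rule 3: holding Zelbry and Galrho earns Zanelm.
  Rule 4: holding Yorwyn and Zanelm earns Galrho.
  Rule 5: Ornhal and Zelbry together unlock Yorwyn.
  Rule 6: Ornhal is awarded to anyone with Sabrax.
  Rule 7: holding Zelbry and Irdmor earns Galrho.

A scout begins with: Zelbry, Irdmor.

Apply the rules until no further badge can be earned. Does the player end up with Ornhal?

Ornhal would need Sabrax (Rule 6), but Sabrax is never earned.

No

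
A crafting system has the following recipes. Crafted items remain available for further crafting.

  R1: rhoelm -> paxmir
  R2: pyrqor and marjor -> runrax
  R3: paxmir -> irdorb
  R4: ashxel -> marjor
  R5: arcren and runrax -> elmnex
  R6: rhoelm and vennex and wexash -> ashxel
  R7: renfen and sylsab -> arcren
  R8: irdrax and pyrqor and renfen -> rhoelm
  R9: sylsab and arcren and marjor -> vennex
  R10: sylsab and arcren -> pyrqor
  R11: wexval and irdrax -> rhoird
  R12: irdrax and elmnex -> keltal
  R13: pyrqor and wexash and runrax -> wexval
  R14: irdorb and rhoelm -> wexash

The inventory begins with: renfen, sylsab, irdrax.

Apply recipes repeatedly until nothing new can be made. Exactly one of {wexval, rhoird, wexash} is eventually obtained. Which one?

wexash

Using R7, renfen and sylsab make arcren.
sylsab and arcren -> pyrqor (R10).
Using R8, irdrax, pyrqor, and renfen make rhoelm.
Using R1, rhoelm makes paxmir.
paxmir -> irdorb (R3).
Using R14, irdorb and rhoelm make wexash.
wexval would need pyrqor, wexash, and runrax (R13), but runrax is never obtained. rhoird would need wexval and irdrax (R11), but wexval is never obtained.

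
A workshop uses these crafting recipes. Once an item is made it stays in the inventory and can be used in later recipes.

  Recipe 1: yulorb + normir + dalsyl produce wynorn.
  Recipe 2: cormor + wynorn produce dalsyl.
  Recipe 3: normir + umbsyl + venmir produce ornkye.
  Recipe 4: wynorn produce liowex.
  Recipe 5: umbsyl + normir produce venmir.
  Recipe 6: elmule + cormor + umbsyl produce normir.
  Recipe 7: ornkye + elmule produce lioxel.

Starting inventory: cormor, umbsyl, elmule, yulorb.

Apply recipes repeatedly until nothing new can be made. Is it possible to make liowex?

liowex would need wynorn (Recipe 4), but wynorn is never obtained.

No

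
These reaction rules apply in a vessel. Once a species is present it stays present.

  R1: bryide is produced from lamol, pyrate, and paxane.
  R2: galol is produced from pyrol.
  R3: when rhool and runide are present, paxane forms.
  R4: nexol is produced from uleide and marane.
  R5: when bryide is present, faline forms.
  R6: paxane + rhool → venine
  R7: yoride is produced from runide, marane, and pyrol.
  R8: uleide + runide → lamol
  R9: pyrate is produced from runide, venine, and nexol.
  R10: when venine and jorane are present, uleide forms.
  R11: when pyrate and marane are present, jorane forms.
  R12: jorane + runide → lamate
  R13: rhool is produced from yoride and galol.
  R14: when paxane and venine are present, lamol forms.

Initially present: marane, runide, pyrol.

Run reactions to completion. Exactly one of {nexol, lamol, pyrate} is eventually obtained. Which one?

pyrol present → galol forms (R2).
runide, marane, and pyrol present → yoride forms (R7).
yoride and galol present → rhool forms (R13).
rhool and runide present → paxane forms (R3).
paxane and rhool present → venine forms (R6).
paxane and venine present → lamol forms (R14).
nexol would need uleide and marane (R4), but uleide never forms. pyrate would need runide, venine, and nexol (R9), but nexol never forms.

lamol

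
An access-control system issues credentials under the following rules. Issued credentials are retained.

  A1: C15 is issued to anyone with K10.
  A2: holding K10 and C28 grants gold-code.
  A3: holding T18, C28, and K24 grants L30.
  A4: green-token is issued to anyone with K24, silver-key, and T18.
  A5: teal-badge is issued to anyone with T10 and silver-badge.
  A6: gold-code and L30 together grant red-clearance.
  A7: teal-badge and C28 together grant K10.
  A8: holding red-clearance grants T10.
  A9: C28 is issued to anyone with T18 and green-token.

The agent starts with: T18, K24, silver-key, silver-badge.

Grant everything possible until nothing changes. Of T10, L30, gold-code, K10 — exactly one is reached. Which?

Holding K24, silver-key, and T18 grants green-token (A4).
Holding T18 and green-token grants C28 (A9).
Holding T18, C28, and K24 grants L30 (A3).
K10 would need teal-badge and C28 (A7), but teal-badge is never granted. gold-code would need K10 and C28 (A2), but K10 is never granted. T10 would need red-clearance (A8), but red-clearance is never granted.

L30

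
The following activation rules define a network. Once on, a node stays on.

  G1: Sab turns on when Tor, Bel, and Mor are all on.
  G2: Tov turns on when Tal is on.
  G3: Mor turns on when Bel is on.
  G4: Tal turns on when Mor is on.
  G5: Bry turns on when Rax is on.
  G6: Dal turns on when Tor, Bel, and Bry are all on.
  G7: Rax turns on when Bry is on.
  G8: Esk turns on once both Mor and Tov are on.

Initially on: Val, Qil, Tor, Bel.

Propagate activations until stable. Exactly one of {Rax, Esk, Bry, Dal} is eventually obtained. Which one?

Esk

G3: Bel on → Mor on.
G4: Mor on → Tal on.
Tal is on, so Tov turns on (G2).
G8: Mor and Tov on → Esk on.
Bry would need Rax (G5), but Rax never turns on. Rax would need Bry (G7), but Bry never turns on. Dal would need Tor, Bel, and Bry (G6), but Bry never turns on.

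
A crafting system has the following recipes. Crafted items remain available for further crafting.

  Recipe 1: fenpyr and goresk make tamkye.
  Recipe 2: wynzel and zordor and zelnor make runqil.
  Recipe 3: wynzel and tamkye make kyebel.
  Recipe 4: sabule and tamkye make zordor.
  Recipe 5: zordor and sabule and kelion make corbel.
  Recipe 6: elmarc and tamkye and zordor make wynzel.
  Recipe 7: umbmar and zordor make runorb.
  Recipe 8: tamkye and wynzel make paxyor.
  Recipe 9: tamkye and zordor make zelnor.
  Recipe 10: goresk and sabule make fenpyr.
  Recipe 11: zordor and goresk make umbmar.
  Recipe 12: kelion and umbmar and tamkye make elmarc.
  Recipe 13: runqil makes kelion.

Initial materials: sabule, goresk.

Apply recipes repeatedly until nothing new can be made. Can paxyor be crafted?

No

paxyor would need tamkye and wynzel (Recipe 8), but wynzel is never obtained.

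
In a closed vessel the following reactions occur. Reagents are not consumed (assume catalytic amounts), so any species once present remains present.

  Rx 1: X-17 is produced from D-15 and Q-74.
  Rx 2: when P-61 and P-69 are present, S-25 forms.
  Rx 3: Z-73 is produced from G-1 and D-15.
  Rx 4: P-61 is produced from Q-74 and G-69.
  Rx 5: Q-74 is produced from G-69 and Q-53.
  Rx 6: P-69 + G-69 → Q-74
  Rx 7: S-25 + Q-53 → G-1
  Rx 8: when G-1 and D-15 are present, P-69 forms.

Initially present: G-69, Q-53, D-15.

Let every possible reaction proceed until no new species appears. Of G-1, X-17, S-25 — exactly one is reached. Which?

G-69 and Q-53 present → Q-74 forms (Rx 5).
D-15 and Q-74 present → X-17 forms (Rx 1).
G-1 would need S-25 and Q-53 (Rx 7), but S-25 never forms. S-25 would need P-61 and P-69 (Rx 2), but P-69 never forms.

X-17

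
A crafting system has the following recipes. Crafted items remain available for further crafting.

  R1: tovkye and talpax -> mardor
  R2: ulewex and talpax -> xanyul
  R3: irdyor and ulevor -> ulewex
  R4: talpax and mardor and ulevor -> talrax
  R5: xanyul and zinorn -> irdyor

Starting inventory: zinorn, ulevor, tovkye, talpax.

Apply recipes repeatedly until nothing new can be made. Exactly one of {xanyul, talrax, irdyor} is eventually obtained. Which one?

talrax

Using R1, tovkye and talpax make mardor.
Using R4, talpax, mardor, and ulevor make talrax.
xanyul would need ulewex and talpax (R2), but ulewex is never obtained. irdyor would need xanyul and zinorn (R5), but xanyul is never obtained.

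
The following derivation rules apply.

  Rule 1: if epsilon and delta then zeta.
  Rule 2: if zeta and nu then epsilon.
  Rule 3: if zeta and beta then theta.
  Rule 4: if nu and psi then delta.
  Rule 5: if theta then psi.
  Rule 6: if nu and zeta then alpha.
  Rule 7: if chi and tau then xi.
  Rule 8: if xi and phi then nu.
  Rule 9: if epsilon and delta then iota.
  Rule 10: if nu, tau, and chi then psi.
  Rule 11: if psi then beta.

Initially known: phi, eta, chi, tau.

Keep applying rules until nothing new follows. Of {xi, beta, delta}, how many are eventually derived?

chi and tau hold, so xi follows (Rule 7).
xi and phi hold, so nu follows (Rule 8).
From nu, tau, and chi, Rule 10 gives psi.
From nu and psi, Rule 4 gives delta.
From psi, Rule 11 gives beta.
xi: reached.
beta: reached.
delta: reached.
All 3 are reached.

3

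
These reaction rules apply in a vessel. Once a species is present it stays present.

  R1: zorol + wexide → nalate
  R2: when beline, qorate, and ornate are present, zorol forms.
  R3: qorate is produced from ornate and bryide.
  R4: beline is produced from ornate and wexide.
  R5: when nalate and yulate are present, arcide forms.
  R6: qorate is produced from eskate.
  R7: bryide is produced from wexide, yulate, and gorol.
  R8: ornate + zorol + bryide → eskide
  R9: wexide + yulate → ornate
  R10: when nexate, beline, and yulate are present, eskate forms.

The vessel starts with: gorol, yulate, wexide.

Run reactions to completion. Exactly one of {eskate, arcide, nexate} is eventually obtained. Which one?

wexide, yulate, and gorol present → bryide forms (R7).
wexide and yulate present → ornate forms (R9).
ornate and bryide present → qorate forms (R3).
ornate and wexide present → beline forms (R4).
beline, qorate, and ornate present → zorol forms (R2).
zorol and wexide present → nalate forms (R1).
nalate and yulate present → arcide forms (R5).
eskate would need nexate, beline, and yulate (R10), but nexate never forms. No rule produces nexate, and it is not given.

arcide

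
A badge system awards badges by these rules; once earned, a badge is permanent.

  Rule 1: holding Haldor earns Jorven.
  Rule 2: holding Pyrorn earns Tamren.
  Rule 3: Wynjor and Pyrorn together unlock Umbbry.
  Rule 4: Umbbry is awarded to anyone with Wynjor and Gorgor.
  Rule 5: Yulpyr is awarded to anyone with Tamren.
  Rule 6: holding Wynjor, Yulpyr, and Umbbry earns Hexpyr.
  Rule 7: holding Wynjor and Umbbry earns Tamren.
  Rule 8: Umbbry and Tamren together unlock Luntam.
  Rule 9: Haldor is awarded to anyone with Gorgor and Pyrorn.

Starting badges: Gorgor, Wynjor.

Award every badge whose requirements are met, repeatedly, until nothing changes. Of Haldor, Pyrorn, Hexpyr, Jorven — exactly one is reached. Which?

With Wynjor and Gorgor, Umbbry is earned (Rule 4).
With Wynjor and Umbbry, Tamren is earned (Rule 7).
With Tamren, Yulpyr is earned (Rule 5).
With Wynjor, Yulpyr, and Umbbry, Hexpyr is earned (Rule 6).
Haldor would need Gorgor and Pyrorn (Rule 9), but Pyrorn is never earned. Jorven would need Haldor (Rule 1), but Haldor is never earned. No rule produces Pyrorn, and it is not given.

Hexpyr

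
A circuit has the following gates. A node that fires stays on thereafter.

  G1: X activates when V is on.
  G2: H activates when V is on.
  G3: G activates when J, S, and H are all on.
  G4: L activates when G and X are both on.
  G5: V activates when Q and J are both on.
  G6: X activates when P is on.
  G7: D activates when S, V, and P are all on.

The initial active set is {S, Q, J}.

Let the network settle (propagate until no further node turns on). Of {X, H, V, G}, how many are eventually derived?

G5: Q and J on → V on.
V is on, so H activates (G2).
G1: V on → X on.
G3: J, S, and H on → G on.
X: reached.
H: reached.
V: reached.
G: reached.
All 4 are reached.

4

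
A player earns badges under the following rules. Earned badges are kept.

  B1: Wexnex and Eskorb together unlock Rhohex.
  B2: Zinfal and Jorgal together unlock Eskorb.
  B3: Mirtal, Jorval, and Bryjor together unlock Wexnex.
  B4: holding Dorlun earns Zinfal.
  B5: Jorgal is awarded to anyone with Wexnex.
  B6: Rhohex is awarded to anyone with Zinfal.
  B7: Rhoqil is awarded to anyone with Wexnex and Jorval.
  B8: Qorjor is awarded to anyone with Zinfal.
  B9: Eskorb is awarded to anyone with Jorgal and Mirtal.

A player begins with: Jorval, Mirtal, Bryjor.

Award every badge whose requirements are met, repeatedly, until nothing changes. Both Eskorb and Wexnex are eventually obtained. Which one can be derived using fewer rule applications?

Wexnex: With Mirtal, Jorval, and Bryjor, Wexnex is earned (B3). [1 rule application]
Eskorb: With Mirtal, Jorval, and Bryjor, Wexnex is earned (B3). With Wexnex, Jorgal is earned (B5). With Jorgal and Mirtal, Eskorb is earned (B9). [3 rule applications]
Wexnex needs fewer.

Wexnex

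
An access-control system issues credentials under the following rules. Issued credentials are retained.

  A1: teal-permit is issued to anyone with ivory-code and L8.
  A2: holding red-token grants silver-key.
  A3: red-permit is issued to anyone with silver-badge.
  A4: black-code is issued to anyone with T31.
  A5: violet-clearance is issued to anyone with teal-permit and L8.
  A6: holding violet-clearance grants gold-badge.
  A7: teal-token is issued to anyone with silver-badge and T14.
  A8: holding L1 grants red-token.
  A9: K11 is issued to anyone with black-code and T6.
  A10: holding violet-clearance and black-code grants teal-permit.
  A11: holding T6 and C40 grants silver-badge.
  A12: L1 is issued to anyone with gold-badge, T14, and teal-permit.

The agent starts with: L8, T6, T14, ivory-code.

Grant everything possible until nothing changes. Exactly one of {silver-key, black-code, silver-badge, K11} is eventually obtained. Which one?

Holding ivory-code and L8 grants teal-permit (A1).
Holding teal-permit and L8 grants violet-clearance (A5).
Holding violet-clearance grants gold-badge (A6).
Holding gold-badge, T14, and teal-permit grants L1 (A12).
Holding L1 grants red-token (A8).
Holding red-token grants silver-key (A2).
silver-badge would need T6 and C40 (A11), but C40 is never granted. K11 would need black-code and T6 (A9), but black-code is never granted. black-code would need T31 (A4), but T31 is never granted.

silver-key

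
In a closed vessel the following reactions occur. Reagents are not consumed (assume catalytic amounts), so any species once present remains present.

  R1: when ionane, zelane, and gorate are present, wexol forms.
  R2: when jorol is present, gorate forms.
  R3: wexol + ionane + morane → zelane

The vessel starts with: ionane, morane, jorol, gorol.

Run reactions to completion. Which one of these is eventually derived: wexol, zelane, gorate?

gorate

jorol present → gorate forms (R2).
zelane would need wexol, ionane, and morane (R3), but wexol never forms. wexol would need ionane, zelane, and gorate (R1), but zelane never forms.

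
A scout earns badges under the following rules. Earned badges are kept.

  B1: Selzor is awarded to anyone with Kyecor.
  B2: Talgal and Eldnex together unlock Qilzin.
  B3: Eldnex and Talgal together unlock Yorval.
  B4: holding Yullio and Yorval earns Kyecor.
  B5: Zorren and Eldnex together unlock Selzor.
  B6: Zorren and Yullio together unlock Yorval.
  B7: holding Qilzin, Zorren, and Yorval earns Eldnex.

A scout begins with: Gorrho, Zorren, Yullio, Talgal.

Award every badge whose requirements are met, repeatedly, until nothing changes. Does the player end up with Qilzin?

Qilzin would need Talgal and Eldnex (B2), but Eldnex is never earned.

No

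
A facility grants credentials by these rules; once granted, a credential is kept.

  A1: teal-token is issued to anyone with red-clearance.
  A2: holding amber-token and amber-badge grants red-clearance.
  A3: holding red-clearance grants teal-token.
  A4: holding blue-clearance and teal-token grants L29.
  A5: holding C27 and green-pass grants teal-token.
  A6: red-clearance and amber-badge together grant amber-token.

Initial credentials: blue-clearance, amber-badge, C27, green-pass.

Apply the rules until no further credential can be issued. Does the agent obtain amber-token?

amber-token would need red-clearance and amber-badge (A6), but red-clearance is never granted.

No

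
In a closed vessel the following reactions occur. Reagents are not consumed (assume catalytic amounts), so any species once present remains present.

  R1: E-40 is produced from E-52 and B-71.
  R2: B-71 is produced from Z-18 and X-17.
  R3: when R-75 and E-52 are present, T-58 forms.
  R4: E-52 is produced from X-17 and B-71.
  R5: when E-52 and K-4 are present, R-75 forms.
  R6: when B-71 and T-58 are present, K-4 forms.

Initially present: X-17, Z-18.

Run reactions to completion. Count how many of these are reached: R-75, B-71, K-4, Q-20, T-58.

Z-18 and X-17 present → B-71 forms (R2).
R-75 would need E-52 and K-4 (R5), but K-4 never forms.
B-71: reached.
K-4 would need B-71 and T-58 (R6), but T-58 never forms.
No rule produces Q-20, and it is not given.
T-58 would need R-75 and E-52 (R3), but R-75 never forms.
Reached: B-71 — 1 of the 5.

1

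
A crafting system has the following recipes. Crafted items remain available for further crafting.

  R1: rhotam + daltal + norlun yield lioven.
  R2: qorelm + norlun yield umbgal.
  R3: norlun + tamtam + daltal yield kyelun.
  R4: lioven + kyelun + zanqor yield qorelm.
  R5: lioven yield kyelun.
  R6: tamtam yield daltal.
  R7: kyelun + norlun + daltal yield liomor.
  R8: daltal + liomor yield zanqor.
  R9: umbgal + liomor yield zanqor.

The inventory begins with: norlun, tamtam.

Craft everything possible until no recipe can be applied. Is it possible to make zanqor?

Using R6, tamtam makes daltal.
norlun + tamtam + daltal → kyelun (R3).
Using R7, kyelun, norlun, and daltal make liomor.
Using R8, daltal and liomor make zanqor.

Yes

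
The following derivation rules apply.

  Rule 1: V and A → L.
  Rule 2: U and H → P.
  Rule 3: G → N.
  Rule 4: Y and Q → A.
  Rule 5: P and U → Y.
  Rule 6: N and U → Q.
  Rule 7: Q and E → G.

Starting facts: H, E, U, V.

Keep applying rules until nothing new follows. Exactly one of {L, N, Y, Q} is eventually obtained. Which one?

Y

U and H hold, so P follows (Rule 2).
From P and U, Rule 5 gives Y.
N would need G (Rule 3), but G is never established. Q would need N and U (Rule 6), but N is never established. L would need V and A (Rule 1), but A is never established.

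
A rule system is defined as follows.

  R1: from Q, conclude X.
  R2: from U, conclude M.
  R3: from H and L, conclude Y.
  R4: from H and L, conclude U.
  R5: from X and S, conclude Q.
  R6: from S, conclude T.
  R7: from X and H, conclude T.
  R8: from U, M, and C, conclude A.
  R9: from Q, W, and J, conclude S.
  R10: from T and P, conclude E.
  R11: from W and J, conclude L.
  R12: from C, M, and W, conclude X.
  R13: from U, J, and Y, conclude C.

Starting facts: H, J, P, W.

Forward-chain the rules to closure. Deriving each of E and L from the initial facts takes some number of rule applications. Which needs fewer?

L: From W and J, R11 gives L. [1 rule application]
E: W and J hold, so L follows (R11). From H and L, R3 gives Y. From H and L, R4 gives U. U, J, and Y hold, so C follows (R13). From U, R2 gives M. C, M, and W hold, so X follows (R12). X and H hold, so T follows (R7). T and P hold, so E follows (R10). [8 rule applications]
L needs fewer.

L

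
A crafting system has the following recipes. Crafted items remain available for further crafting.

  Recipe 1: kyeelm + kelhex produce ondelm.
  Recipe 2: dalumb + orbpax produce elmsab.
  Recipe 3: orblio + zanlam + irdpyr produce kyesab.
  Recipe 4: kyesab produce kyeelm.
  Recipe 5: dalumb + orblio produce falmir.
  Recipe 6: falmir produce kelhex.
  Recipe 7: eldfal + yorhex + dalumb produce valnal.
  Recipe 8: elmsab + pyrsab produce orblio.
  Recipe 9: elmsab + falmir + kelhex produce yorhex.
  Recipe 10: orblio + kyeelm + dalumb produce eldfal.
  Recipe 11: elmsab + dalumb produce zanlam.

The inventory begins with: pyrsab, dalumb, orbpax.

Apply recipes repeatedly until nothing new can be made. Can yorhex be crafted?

Yes

Using Recipe 2, dalumb and orbpax make elmsab.
Using Recipe 8, elmsab and pyrsab make orblio.
Using Recipe 5, dalumb and orblio make falmir.
Using Recipe 6, falmir makes kelhex.
elmsab + falmir + kelhex → yorhex (Recipe 9).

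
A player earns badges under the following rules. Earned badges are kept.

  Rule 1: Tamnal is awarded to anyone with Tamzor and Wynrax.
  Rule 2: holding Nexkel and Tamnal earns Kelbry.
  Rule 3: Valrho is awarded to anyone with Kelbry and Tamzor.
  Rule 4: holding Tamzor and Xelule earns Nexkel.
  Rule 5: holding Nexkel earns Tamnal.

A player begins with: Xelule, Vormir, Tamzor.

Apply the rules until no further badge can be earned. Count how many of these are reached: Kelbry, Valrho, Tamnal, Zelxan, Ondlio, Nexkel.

4

With Tamzor and Xelule, Nexkel is earned (Rule 4).
With Nexkel, Tamnal is earned (Rule 5).
With Nexkel and Tamnal, Kelbry is earned (Rule 2).
With Kelbry and Tamzor, Valrho is earned (Rule 3).
Kelbry: reached.
Valrho: reached.
Tamnal: reached.
No rule produces Zelxan, and it is not given.
No rule produces Ondlio, and it is not given.
Nexkel: reached.
Reached: Kelbry, Valrho, Tamnal, and Nexkel — 4 of the 6.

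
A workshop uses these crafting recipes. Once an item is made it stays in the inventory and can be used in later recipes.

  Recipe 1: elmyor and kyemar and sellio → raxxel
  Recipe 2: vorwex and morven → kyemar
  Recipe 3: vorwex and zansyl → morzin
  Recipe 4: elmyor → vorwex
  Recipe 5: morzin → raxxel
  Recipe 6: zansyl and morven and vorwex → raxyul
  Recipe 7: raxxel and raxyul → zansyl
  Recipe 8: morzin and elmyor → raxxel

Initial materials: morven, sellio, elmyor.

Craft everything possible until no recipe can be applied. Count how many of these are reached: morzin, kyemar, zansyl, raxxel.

2

elmyor → vorwex (Recipe 4).
vorwex and morven → kyemar (Recipe 2).
Using Recipe 1, elmyor, kyemar, and sellio make raxxel.
morzin would need vorwex and zansyl (Recipe 3), but zansyl is never obtained.
kyemar: reached.
zansyl would need raxxel and raxyul (Recipe 7), but raxyul is never obtained.
raxxel: reached.
Reached: kyemar and raxxel — 2 of the 4.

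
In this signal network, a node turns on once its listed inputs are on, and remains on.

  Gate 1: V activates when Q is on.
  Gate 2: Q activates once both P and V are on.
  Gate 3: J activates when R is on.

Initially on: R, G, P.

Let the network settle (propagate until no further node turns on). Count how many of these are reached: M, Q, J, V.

1

Gate 3: R on → J on.
No rule produces M, and it is not given.
Q would need P and V (Gate 2), but V never turns on.
J: reached.
V would need Q (Gate 1), but Q never turns on.
Reached: J — 1 of the 4.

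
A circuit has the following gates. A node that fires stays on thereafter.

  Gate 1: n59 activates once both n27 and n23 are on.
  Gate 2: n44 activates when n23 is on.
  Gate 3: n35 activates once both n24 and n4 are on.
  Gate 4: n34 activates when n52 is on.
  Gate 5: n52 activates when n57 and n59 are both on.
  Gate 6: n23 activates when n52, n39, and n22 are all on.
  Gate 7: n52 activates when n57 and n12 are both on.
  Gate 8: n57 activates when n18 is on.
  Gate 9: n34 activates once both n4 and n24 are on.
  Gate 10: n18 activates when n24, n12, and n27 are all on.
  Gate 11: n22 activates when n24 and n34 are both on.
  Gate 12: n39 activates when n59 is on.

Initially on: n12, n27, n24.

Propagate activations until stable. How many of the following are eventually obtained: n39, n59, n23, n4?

n39 would need n59 (Gate 12), but n59 never turns on.
n59 would need n27 and n23 (Gate 1), but n23 never turns on.
n23 would need n52, n39, and n22 (Gate 6), but n39 never turns on.
No rule produces n4, and it is not given.
None of the 4 are reached.

0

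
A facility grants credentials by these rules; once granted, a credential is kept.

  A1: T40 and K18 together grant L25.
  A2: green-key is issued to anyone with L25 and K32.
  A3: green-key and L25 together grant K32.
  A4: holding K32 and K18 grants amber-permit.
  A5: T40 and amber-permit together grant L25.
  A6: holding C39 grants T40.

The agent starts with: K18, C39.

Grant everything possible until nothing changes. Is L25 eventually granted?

Holding C39 grants T40 (A6).
Holding T40 and K18 grants L25 (A1).

Yes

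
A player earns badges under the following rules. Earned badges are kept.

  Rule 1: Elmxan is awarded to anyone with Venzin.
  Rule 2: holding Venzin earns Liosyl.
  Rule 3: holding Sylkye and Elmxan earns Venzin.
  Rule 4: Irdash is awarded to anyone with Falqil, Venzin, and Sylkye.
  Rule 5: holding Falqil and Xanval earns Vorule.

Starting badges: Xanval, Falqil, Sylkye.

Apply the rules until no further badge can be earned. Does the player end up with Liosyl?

No

Liosyl would need Venzin (Rule 2), but Venzin is never earned.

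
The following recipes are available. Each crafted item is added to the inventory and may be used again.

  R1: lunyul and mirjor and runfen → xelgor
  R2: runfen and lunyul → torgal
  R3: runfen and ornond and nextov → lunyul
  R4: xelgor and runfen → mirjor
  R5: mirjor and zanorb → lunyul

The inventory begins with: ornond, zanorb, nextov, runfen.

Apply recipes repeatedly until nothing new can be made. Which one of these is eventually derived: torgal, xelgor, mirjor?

Using R3, runfen, ornond, and nextov make lunyul.
runfen and lunyul → torgal (R2).
mirjor would need xelgor and runfen (R4), but xelgor is never obtained. xelgor would need lunyul, mirjor, and runfen (R1), but mirjor is never obtained.

torgal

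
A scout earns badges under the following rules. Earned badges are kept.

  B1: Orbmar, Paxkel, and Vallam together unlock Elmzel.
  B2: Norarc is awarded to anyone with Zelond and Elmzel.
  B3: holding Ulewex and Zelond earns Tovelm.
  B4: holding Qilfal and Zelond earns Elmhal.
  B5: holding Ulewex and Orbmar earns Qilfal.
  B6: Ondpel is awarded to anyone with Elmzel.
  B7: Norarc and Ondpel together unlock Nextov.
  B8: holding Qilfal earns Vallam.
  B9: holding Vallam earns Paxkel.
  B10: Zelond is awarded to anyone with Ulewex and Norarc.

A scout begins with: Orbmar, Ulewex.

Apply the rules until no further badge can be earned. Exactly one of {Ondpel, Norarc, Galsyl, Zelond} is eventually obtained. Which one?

Ondpel

With Ulewex and Orbmar, Qilfal is earned (B5).
With Qilfal, Vallam is earned (B8).
With Vallam, Paxkel is earned (B9).
With Orbmar, Paxkel, and Vallam, Elmzel is earned (B1).
With Elmzel, Ondpel is earned (B6).
No rule produces Galsyl, and it is not given. Norarc would need Zelond and Elmzel (B2), but Zelond is never earned. Zelond would need Ulewex and Norarc (B10), but Norarc is never earned.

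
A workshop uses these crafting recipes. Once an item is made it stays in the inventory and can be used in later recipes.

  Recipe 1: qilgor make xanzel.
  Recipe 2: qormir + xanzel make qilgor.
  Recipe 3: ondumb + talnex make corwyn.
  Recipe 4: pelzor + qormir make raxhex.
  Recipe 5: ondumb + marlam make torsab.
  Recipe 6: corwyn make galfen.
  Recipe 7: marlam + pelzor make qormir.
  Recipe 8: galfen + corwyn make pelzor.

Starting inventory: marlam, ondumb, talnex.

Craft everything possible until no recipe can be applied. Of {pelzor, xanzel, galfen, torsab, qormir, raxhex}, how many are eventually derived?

5

ondumb + marlam → torsab (Recipe 5).
Using Recipe 3, ondumb and talnex make corwyn.
corwyn → galfen (Recipe 6).
galfen + corwyn → pelzor (Recipe 8).
marlam + pelzor → qormir (Recipe 7).
pelzor + qormir → raxhex (Recipe 4).
pelzor: reached.
xanzel would need qilgor (Recipe 1), but qilgor is never obtained.
galfen: reached.
torsab: reached.
qormir: reached.
raxhex: reached.
Reached: pelzor, galfen, torsab, qormir, and raxhex — 5 of the 6.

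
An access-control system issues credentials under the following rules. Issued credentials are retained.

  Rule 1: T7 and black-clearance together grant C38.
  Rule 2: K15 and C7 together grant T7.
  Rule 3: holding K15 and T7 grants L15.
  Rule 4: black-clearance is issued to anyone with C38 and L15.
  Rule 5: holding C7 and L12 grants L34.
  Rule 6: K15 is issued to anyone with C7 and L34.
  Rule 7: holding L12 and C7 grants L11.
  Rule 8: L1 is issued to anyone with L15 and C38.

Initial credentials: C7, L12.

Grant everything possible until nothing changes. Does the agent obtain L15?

Holding C7 and L12 grants L34 (Rule 5).
Holding C7 and L34 grants K15 (Rule 6).
Holding K15 and C7 grants T7 (Rule 2).
Holding K15 and T7 grants L15 (Rule 3).

Yes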